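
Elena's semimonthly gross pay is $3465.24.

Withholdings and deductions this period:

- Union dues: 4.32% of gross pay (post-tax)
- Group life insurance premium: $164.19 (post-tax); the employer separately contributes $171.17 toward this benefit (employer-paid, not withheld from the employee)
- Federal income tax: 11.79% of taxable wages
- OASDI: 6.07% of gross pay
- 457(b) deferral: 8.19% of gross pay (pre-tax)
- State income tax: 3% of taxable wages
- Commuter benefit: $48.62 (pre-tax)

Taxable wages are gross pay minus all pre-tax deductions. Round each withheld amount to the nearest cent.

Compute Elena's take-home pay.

$2145.25

457(b) deferral: $3465.24 × 0.0819 = $283.80
Commuter benefit: $48.62
Pre-tax total = $283.80 + $48.62 = $332.42
Taxable wages = $3465.24 − $332.42 = $3132.82
Federal income tax: $3132.82 × 0.1179 = $369.36
State income tax: $3132.82 × 0.03 = $93.98
OASDI: $3465.24 × 0.0607 = $210.34
Union dues: $3465.24 × 0.0432 = $149.70
Group life insurance premium: $164.19
(Employer's $171.17 toward group life insurance premium is not withheld from the employee.)
Total deductions = $283.80 + $48.62 + $369.36 + $93.98 + $210.34 + $149.70 + $164.19 = $1319.99
Net pay = $3465.24 − $1319.99 = $2145.25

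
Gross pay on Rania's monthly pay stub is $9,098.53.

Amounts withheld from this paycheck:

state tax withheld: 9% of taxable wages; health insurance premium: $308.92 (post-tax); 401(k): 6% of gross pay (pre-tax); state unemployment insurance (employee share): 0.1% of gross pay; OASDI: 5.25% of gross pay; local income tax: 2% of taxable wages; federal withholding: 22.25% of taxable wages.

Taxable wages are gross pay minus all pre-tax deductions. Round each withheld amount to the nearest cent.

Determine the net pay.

401(k): $9,098.53 × 0.06 = $545.91
Taxable wages = $9,098.53 − $545.91 = $8,552.62
Local income tax: $8,552.62 × 0.02 = $171.05
Federal withholding: $8,552.62 × 0.2225 = $1,902.96
State tax withheld: $8,552.62 × 0.09 = $769.74
OASDI: $9,098.53 × 0.0525 = $477.67
State unemployment insurance (employee share): $9,098.53 × 0.001 = $9.10
Health insurance premium: $308.92
Total deductions = $545.91 + $171.05 + $1,902.96 + $769.74 + $477.67 + $9.10 + $308.92 = $4,185.35
Net pay = $9,098.53 − $4,185.35 = $4,913.18

$4,913.18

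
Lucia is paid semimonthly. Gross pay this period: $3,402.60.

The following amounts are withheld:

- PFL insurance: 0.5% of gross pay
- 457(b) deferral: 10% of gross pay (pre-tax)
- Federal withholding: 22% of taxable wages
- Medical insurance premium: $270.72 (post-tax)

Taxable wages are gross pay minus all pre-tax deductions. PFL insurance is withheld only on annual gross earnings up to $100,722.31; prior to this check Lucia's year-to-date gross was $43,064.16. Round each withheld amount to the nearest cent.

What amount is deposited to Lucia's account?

$2,100.90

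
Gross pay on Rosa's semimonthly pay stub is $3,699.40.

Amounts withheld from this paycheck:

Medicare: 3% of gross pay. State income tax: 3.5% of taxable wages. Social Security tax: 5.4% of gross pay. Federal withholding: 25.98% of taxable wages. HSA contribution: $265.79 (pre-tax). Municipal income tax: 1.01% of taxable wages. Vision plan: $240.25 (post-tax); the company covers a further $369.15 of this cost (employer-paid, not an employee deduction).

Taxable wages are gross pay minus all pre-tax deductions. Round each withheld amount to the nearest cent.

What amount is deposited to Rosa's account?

HSA contribution: $265.79
Taxable wages = $3,699.40 − $265.79 = $3,433.61
State income tax: $3,433.61 × 0.035 = $120.18
Federal withholding: $3,433.61 × 0.2598 = $892.05
Municipal income tax: $3,433.61 × 0.0101 = $34.68
Social Security tax: $3,699.40 × 0.054 = $199.77
Medicare: $3,699.40 × 0.03 = $110.98
Vision plan: $240.25
(Employer's $369.15 toward vision plan is not withheld from the employee.)
Total deductions = $265.79 + $120.18 + $892.05 + $34.68 + $199.77 + $110.98 + $240.25 = $1,863.70
Net pay = $3,699.40 − $1,863.70 = $1,835.70

$1,835.70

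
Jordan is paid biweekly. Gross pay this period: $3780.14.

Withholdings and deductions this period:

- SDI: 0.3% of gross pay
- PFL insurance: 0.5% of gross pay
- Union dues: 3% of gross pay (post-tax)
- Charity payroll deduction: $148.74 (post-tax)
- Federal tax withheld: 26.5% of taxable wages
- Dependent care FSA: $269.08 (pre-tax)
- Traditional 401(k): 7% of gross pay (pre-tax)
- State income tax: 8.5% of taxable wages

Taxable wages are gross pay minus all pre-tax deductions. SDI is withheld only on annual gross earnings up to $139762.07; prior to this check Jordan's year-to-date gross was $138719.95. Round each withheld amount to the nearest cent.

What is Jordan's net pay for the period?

$1826.02

Dependent care FSA: $269.08
Traditional 401(k): $3780.14 × 0.07 = $264.61
Pre-tax total = $269.08 + $264.61 = $533.69
Taxable wages = $3780.14 − $533.69 = $3246.45
State income tax: $3246.45 × 0.085 = $275.95
Federal tax withheld: $3246.45 × 0.265 = $860.31
PFL insurance: $3780.14 × 0.005 = $18.90
SDI: only $139762.07 − $138719.95 = $1042.12 of this check is subject → $1042.12 × 0.003 = $3.13
Charity payroll deduction: $148.74
Union dues: $3780.14 × 0.03 = $113.40
Total deductions = $269.08 + $264.61 + $275.95 + $860.31 + $18.90 + $3.13 + $148.74 + $113.40 = $1954.12
Net pay = $3780.14 − $1954.12 = $1826.02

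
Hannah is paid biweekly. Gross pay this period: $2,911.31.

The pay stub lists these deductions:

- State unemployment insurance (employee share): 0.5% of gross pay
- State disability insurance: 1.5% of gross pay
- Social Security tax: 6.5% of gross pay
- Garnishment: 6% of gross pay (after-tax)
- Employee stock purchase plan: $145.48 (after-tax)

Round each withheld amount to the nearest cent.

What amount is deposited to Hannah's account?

$2,343.68

State unemployment insurance (employee share): $2,911.31 × 0.005 = $14.56
State disability insurance: $2,911.31 × 0.015 = $43.67
Social Security tax: $2,911.31 × 0.065 = $189.24
Garnishment: $2,911.31 × 0.06 = $174.68
Employee stock purchase plan: $145.48
Total deductions = $14.56 + $43.67 + $189.24 + $174.68 + $145.48 = $567.63
Net pay = $2,911.31 − $567.63 = $2,343.68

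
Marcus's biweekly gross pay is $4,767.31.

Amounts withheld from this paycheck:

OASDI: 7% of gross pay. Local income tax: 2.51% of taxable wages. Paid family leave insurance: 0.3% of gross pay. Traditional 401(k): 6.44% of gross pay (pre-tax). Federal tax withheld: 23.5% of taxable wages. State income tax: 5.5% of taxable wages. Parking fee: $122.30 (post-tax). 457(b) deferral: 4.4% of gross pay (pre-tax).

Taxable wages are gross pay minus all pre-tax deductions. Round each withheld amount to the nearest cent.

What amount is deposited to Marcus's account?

$2,440.88

Traditional 401(k): $4,767.31 × 0.0644 = $307.01
457(b) deferral: $4,767.31 × 0.044 = $209.76
Pre-tax total = $307.01 + $209.76 = $516.77
Taxable wages = $4,767.31 − $516.77 = $4,250.54
Federal tax withheld: $4,250.54 × 0.235 = $998.88
Local income tax: $4,250.54 × 0.0251 = $106.69
State income tax: $4,250.54 × 0.055 = $233.78
Paid family leave insurance: $4,767.31 × 0.003 = $14.30
OASDI: $4,767.31 × 0.07 = $333.71
Parking fee: $122.30
Total deductions = $307.01 + $209.76 + $998.88 + $106.69 + $233.78 + $14.30 + $333.71 + $122.30 = $2,326.43
Net pay = $4,767.31 − $2,326.43 = $2,440.88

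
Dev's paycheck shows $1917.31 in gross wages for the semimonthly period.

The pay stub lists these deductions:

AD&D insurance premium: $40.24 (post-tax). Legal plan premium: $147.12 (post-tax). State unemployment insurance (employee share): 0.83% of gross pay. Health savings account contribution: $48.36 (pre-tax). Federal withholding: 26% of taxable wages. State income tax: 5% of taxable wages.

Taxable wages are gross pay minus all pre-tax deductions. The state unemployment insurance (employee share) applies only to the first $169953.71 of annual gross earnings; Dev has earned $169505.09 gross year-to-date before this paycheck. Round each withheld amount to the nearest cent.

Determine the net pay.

$1098.49

Health savings account contribution: $48.36
Taxable wages = $1917.31 − $48.36 = $1868.95
State income tax: $1868.95 × 0.05 = $93.45
Federal withholding: $1868.95 × 0.26 = $485.93
State unemployment insurance (employee share): only $169953.71 − $169505.09 = $448.62 of this check is subject → $448.62 × 0.0083 = $3.72
AD&D insurance premium: $40.24
Legal plan premium: $147.12
Total deductions = $48.36 + $93.45 + $485.93 + $3.72 + $40.24 + $147.12 = $818.82
Net pay = $1917.31 − $818.82 = $1098.49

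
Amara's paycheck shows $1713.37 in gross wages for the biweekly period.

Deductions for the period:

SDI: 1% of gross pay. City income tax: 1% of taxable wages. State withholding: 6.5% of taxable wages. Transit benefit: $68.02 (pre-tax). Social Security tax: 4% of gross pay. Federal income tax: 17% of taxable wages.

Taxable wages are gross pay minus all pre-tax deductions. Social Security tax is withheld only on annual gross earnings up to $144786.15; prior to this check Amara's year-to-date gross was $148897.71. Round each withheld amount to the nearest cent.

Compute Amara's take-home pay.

$1225.11

Transit benefit: $68.02
Taxable wages = $1713.37 − $68.02 = $1645.35
State withholding: $1645.35 × 0.065 = $106.95
Federal income tax: $1645.35 × 0.17 = $279.71
City income tax: $1645.35 × 0.01 = $16.45
Social Security tax: annual cap $144786.15 already reached (YTD $148897.71), so $0.00
SDI: $1713.37 × 0.01 = $17.13
Total deductions = $68.02 + $106.95 + $279.71 + $16.45 + $0.00 + $17.13 = $488.26
Net pay = $1713.37 − $488.26 = $1225.11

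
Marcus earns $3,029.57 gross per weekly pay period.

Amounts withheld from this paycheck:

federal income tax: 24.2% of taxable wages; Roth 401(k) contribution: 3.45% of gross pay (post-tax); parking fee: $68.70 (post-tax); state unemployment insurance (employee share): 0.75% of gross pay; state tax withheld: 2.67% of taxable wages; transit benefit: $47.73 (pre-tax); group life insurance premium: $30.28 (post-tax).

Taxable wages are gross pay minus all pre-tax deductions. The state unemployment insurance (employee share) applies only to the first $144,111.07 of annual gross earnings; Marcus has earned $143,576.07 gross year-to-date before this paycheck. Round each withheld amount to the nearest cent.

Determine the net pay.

$1,973.10

Transit benefit: $47.73
Taxable wages = $3,029.57 − $47.73 = $2,981.84
Federal income tax: $2,981.84 × 0.242 = $721.61
State tax withheld: $2,981.84 × 0.0267 = $79.62
State unemployment insurance (employee share): only $144,111.07 − $143,576.07 = $535.00 of this check is subject → $535.00 × 0.0075 = $4.01
Roth 401(k) contribution: $3,029.57 × 0.0345 = $104.52
Group life insurance premium: $30.28
Parking fee: $68.70
Total deductions = $47.73 + $721.61 + $79.62 + $4.01 + $104.52 + $30.28 + $68.70 = $1,056.47
Net pay = $3,029.57 − $1,056.47 = $1,973.10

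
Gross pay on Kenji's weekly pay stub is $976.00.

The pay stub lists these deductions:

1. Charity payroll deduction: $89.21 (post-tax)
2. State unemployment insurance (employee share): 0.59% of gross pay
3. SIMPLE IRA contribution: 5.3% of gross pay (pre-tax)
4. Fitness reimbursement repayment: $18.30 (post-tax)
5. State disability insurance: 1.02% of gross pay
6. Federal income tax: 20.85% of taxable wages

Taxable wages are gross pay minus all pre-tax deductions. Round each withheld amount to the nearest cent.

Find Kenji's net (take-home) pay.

SIMPLE IRA contribution: $976.00 × 0.053 = $51.73
Taxable wages = $976.00 − $51.73 = $924.27
Federal income tax: $924.27 × 0.2085 = $192.71
State disability insurance: $976.00 × 0.0102 = $9.96
State unemployment insurance (employee share): $976.00 × 0.0059 = $5.76
Fitness reimbursement repayment: $18.30
Charity payroll deduction: $89.21
Total deductions = $51.73 + $192.71 + $9.96 + $5.76 + $18.30 + $89.21 = $367.67
Net pay = $976.00 − $367.67 = $608.33

$608.33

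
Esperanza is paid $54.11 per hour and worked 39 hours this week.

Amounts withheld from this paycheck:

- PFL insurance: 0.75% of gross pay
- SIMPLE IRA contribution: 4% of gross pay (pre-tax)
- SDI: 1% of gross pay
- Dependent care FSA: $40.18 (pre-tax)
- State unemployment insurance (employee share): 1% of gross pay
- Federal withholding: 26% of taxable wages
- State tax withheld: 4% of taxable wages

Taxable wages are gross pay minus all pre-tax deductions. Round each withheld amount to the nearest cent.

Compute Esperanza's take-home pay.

$1331.96

Gross pay: 39 × $54.11 = $2110.29
SIMPLE IRA contribution: $2110.29 × 0.04 = $84.41
Dependent care FSA: $40.18
Pre-tax total = $84.41 + $40.18 = $124.59
Taxable wages = $2110.29 − $124.59 = $1985.70
State tax withheld: $1985.70 × 0.04 = $79.43
Federal withholding: $1985.70 × 0.26 = $516.28
PFL insurance: $2110.29 × 0.0075 = $15.83
SDI: $2110.29 × 0.01 = $21.10
State unemployment insurance (employee share): $2110.29 × 0.01 = $21.10
Total deductions = $84.41 + $40.18 + $79.43 + $516.28 + $15.83 + $21.10 + $21.10 = $778.33
Net pay = $2110.29 − $778.33 = $1331.96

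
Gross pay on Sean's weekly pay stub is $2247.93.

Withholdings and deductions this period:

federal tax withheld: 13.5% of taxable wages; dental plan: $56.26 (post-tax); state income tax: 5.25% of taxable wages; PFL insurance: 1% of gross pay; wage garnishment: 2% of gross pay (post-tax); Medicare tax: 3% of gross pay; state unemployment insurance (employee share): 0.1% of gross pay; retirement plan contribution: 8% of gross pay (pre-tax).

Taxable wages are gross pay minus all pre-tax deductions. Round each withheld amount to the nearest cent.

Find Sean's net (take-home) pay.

Retirement plan contribution: $2247.93 × 0.08 = $179.83
Taxable wages = $2247.93 − $179.83 = $2068.10
Federal tax withheld: $2068.10 × 0.135 = $279.19
State income tax: $2068.10 × 0.0525 = $108.58
PFL insurance: $2247.93 × 0.01 = $22.48
Medicare tax: $2247.93 × 0.03 = $67.44
State unemployment insurance (employee share): $2247.93 × 0.001 = $2.25
Wage garnishment: $2247.93 × 0.02 = $44.96
Dental plan: $56.26
Total deductions = $179.83 + $279.19 + $108.58 + $22.48 + $67.44 + $2.25 + $44.96 + $56.26 = $760.99
Net pay = $2247.93 − $760.99 = $1486.94

$1486.94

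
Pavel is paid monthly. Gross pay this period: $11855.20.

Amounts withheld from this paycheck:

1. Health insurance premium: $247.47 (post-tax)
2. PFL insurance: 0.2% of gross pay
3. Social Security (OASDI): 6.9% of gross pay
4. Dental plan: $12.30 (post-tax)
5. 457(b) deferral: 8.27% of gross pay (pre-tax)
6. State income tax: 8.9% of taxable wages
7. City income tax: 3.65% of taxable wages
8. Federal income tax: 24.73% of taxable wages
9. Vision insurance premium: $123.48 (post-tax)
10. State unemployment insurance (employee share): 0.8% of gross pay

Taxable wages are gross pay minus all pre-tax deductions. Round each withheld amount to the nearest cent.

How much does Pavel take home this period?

457(b) deferral: $11855.20 × 0.0827 = $980.43
Taxable wages = $11855.20 − $980.43 = $10874.77
City income tax: $10874.77 × 0.0365 = $396.93
Federal income tax: $10874.77 × 0.2473 = $2689.33
State income tax: $10874.77 × 0.089 = $967.85
Social Security (OASDI): $11855.20 × 0.069 = $818.01
PFL insurance: $11855.20 × 0.002 = $23.71
State unemployment insurance (employee share): $11855.20 × 0.008 = $94.84
Health insurance premium: $247.47
Vision insurance premium: $123.48
Dental plan: $12.30
Total deductions = $980.43 + $396.93 + $2689.33 + $967.85 + $818.01 + $23.71 + $94.84 + $247.47 + $123.48 + $12.30 = $6354.35
Net pay = $11855.20 − $6354.35 = $5500.85

$5500.85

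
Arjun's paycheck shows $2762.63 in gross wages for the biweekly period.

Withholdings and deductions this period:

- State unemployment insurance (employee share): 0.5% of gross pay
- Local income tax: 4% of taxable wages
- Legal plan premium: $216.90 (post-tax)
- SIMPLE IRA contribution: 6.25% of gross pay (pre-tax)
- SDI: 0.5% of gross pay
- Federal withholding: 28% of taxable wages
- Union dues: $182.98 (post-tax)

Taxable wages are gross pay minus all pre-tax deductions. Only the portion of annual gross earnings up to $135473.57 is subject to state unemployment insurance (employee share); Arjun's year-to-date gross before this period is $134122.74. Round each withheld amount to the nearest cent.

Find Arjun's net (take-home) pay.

SIMPLE IRA contribution: $2762.63 × 0.0625 = $172.66
Taxable wages = $2762.63 − $172.66 = $2589.97
Federal withholding: $2589.97 × 0.28 = $725.19
Local income tax: $2589.97 × 0.04 = $103.60
State unemployment insurance (employee share): only $135473.57 − $134122.74 = $1350.83 of this check is subject → $1350.83 × 0.005 = $6.75
SDI: $2762.63 × 0.005 = $13.81
Legal plan premium: $216.90
Union dues: $182.98
Total deductions = $172.66 + $725.19 + $103.60 + $6.75 + $13.81 + $216.90 + $182.98 = $1421.89
Net pay = $2762.63 − $1421.89 = $1340.74

$1340.74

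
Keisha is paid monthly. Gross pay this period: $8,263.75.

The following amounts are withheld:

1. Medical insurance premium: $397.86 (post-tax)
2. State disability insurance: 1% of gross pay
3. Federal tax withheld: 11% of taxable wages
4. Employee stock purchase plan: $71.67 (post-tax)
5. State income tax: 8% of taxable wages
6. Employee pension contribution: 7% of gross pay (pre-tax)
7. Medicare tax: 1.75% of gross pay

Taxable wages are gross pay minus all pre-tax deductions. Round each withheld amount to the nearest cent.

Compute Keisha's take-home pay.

Employee pension contribution: $8,263.75 × 0.07 = $578.46
Taxable wages = $8,263.75 − $578.46 = $7,685.29
State income tax: $7,685.29 × 0.08 = $614.82
Federal tax withheld: $7,685.29 × 0.11 = $845.38
State disability insurance: $8,263.75 × 0.01 = $82.64
Medicare tax: $8,263.75 × 0.0175 = $144.62
Medical insurance premium: $397.86
Employee stock purchase plan: $71.67
Total deductions = $578.46 + $614.82 + $845.38 + $82.64 + $144.62 + $397.86 + $71.67 = $2,735.45
Net pay = $8,263.75 − $2,735.45 = $5,528.30

$5,528.30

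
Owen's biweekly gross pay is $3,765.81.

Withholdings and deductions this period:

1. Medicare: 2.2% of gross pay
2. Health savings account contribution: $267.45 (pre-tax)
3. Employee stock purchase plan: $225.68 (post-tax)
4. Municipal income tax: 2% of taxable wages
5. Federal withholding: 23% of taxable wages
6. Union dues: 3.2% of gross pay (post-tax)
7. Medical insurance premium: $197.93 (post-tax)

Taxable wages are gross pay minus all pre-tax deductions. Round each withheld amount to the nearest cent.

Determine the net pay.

$1,996.80

Health savings account contribution: $267.45
Taxable wages = $3,765.81 − $267.45 = $3,498.36
Federal withholding: $3,498.36 × 0.23 = $804.62
Municipal income tax: $3,498.36 × 0.02 = $69.97
Medicare: $3,765.81 × 0.022 = $82.85
Union dues: $3,765.81 × 0.032 = $120.51
Employee stock purchase plan: $225.68
Medical insurance premium: $197.93
Total deductions = $267.45 + $804.62 + $69.97 + $82.85 + $120.51 + $225.68 + $197.93 = $1,769.01
Net pay = $3,765.81 − $1,769.01 = $1,996.80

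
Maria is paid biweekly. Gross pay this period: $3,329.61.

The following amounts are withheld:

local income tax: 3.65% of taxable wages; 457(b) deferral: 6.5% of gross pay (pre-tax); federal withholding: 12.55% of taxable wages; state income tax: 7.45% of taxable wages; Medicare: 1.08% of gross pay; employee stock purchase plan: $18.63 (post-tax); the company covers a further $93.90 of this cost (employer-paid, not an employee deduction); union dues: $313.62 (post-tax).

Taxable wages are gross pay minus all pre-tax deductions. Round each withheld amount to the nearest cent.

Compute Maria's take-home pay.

457(b) deferral: $3,329.61 × 0.065 = $216.42
Taxable wages = $3,329.61 − $216.42 = $3,113.19
Federal withholding: $3,113.19 × 0.1255 = $390.71
Local income tax: $3,113.19 × 0.0365 = $113.63
State income tax: $3,113.19 × 0.0745 = $231.93
Medicare: $3,329.61 × 0.0108 = $35.96
Union dues: $313.62
Employee stock purchase plan: $18.63
(Employer's $93.90 toward employee stock purchase plan is not withheld from the employee.)
Total deductions = $216.42 + $390.71 + $113.63 + $231.93 + $35.96 + $313.62 + $18.63 = $1,320.90
Net pay = $3,329.61 − $1,320.90 = $2,008.71

$2,008.71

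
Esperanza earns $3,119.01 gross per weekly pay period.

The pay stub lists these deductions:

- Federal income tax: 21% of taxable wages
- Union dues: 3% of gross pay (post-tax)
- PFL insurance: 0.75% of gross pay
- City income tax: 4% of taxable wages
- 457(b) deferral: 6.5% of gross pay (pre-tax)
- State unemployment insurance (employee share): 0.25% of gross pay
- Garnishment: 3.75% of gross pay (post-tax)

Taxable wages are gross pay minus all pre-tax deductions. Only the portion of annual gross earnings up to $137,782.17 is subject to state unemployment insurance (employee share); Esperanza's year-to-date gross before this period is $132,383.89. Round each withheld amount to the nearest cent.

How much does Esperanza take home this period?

457(b) deferral: $3,119.01 × 0.065 = $202.74
Taxable wages = $3,119.01 − $202.74 = $2,916.27
City income tax: $2,916.27 × 0.04 = $116.65
Federal income tax: $2,916.27 × 0.21 = $612.42
PFL insurance: $3,119.01 × 0.0075 = $23.39
State unemployment insurance (employee share): cap not yet reached, full $3,119.01 is subject → $3,119.01 × 0.0025 = $7.80
Union dues: $3,119.01 × 0.03 = $93.57
Garnishment: $3,119.01 × 0.0375 = $116.96
Total deductions = $202.74 + $116.65 + $612.42 + $23.39 + $7.80 + $93.57 + $116.96 = $1,173.53
Net pay = $3,119.01 − $1,173.53 = $1,945.48

$1,945.48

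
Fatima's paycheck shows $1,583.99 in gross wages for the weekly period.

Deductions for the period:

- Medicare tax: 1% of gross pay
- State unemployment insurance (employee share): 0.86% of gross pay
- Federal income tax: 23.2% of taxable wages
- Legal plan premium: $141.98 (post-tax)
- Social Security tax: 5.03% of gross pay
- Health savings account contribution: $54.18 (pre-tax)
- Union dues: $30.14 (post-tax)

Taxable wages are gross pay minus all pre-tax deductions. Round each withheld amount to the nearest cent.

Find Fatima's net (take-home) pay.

Health savings account contribution: $54.18
Taxable wages = $1,583.99 − $54.18 = $1,529.81
Federal income tax: $1,529.81 × 0.232 = $354.92
State unemployment insurance (employee share): $1,583.99 × 0.0086 = $13.62
Social Security tax: $1,583.99 × 0.0503 = $79.67
Medicare tax: $1,583.99 × 0.01 = $15.84
Union dues: $30.14
Legal plan premium: $141.98
Total deductions = $54.18 + $354.92 + $13.62 + $79.67 + $15.84 + $30.14 + $141.98 = $690.35
Net pay = $1,583.99 − $690.35 = $893.64

$893.64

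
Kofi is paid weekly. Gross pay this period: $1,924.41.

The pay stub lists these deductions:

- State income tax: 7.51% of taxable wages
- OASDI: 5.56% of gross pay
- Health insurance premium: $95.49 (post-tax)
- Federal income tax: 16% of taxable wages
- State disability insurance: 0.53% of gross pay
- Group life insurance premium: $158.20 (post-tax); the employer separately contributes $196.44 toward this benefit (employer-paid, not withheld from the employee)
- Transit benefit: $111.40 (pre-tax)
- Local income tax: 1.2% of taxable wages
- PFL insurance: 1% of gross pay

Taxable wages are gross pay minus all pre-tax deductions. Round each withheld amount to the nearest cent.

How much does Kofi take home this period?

Transit benefit: $111.40
Taxable wages = $1,924.41 − $111.40 = $1,813.01
State income tax: $1,813.01 × 0.0751 = $136.16
Local income tax: $1,813.01 × 0.012 = $21.76
Federal income tax: $1,813.01 × 0.16 = $290.08
State disability insurance: $1,924.41 × 0.0053 = $10.20
OASDI: $1,924.41 × 0.0556 = $107.00
PFL insurance: $1,924.41 × 0.01 = $19.24
Group life insurance premium: $158.20
Health insurance premium: $95.49
(Employer's $196.44 toward group life insurance premium is not withheld from the employee.)
Total deductions = $111.40 + $136.16 + $21.76 + $290.08 + $10.20 + $107.00 + $19.24 + $158.20 + $95.49 = $949.53
Net pay = $1,924.41 − $949.53 = $974.88

$974.88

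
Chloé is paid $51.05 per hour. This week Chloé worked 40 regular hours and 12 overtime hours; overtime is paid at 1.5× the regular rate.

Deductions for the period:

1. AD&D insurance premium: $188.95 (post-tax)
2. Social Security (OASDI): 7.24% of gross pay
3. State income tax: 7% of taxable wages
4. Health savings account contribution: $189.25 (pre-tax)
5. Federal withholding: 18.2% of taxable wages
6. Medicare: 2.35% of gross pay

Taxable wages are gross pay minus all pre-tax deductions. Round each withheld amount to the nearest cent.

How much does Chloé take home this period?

Regular pay: 40 × $51.05 = $2,042.00
Overtime pay: 12 × $51.05 × 1.5 = $918.90
Gross pay = $2,042.00 + $918.90 = $2,960.90
Health savings account contribution: $189.25
Taxable wages = $2,960.90 − $189.25 = $2,771.65
Federal withholding: $2,771.65 × 0.182 = $504.44
State income tax: $2,771.65 × 0.07 = $194.02
Medicare: $2,960.90 × 0.0235 = $69.58
Social Security (OASDI): $2,960.90 × 0.0724 = $214.37
AD&D insurance premium: $188.95
Total deductions = $189.25 + $504.44 + $194.02 + $69.58 + $214.37 + $188.95 = $1,360.61
Net pay = $2,960.90 − $1,360.61 = $1,600.29

$1,600.29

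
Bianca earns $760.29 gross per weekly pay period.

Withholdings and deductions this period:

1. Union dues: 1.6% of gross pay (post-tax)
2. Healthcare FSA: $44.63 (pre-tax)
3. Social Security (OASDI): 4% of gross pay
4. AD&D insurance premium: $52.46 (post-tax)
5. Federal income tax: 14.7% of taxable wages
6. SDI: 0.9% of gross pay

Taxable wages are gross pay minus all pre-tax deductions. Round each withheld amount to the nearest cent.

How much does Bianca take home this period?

$508.59

Healthcare FSA: $44.63
Taxable wages = $760.29 − $44.63 = $715.66
Federal income tax: $715.66 × 0.147 = $105.20
SDI: $760.29 × 0.009 = $6.84
Social Security (OASDI): $760.29 × 0.04 = $30.41
Union dues: $760.29 × 0.016 = $12.16
AD&D insurance premium: $52.46
Total deductions = $44.63 + $105.20 + $6.84 + $30.41 + $12.16 + $52.46 = $251.70
Net pay = $760.29 − $251.70 = $508.59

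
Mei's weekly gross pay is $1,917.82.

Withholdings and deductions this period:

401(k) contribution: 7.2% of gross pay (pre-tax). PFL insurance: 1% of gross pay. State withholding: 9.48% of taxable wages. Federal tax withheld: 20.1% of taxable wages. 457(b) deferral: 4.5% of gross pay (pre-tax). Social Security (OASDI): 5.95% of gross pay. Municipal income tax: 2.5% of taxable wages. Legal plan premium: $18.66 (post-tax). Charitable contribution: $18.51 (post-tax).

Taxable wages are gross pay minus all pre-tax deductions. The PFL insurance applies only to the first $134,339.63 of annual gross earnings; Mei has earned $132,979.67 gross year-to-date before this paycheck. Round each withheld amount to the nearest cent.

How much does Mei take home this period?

457(b) deferral: $1,917.82 × 0.045 = $86.30
401(k) contribution: $1,917.82 × 0.072 = $138.08
Pre-tax total = $86.30 + $138.08 = $224.38
Taxable wages = $1,917.82 − $224.38 = $1,693.44
State withholding: $1,693.44 × 0.0948 = $160.54
Federal tax withheld: $1,693.44 × 0.201 = $340.38
Municipal income tax: $1,693.44 × 0.025 = $42.34
Social Security (OASDI): $1,917.82 × 0.0595 = $114.11
PFL insurance: only $134,339.63 − $132,979.67 = $1,359.96 of this check is subject → $1,359.96 × 0.01 = $13.60
Charitable contribution: $18.51
Legal plan premium: $18.66
Total deductions = $86.30 + $138.08 + $160.54 + $340.38 + $42.34 + $114.11 + $13.60 + $18.51 + $18.66 = $932.52
Net pay = $1,917.82 − $932.52 = $985.30

$985.30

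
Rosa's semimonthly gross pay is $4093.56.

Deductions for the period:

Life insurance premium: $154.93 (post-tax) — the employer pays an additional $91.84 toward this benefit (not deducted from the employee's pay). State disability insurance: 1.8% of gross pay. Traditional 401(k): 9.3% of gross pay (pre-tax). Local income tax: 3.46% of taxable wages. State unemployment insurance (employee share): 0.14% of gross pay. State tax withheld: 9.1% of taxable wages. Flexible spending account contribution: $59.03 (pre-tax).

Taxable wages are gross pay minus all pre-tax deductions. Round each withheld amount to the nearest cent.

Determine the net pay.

$2960.57

Flexible spending account contribution: $59.03
Traditional 401(k): $4093.56 × 0.093 = $380.70
Pre-tax total = $59.03 + $380.70 = $439.73
Taxable wages = $4093.56 − $439.73 = $3653.83
Local income tax: $3653.83 × 0.0346 = $126.42
State tax withheld: $3653.83 × 0.091 = $332.50
State unemployment insurance (employee share): $4093.56 × 0.0014 = $5.73
State disability insurance: $4093.56 × 0.018 = $73.68
Life insurance premium: $154.93
(Employer's $91.84 toward life insurance premium is not withheld from the employee.)
Total deductions = $59.03 + $380.70 + $126.42 + $332.50 + $5.73 + $73.68 + $154.93 = $1132.99
Net pay = $4093.56 − $1132.99 = $2960.57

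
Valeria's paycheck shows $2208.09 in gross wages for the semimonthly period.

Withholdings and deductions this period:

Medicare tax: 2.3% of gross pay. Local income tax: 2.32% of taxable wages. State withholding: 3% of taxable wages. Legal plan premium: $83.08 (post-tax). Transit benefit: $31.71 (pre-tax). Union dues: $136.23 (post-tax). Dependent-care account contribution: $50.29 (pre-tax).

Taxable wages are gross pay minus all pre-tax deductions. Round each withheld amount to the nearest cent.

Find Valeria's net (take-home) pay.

Dependent-care account contribution: $50.29
Transit benefit: $31.71
Pre-tax total = $50.29 + $31.71 = $82.00
Taxable wages = $2208.09 − $82.00 = $2126.09
Local income tax: $2126.09 × 0.0232 = $49.33
State withholding: $2126.09 × 0.03 = $63.78
Medicare tax: $2208.09 × 0.023 = $50.79
Legal plan premium: $83.08
Union dues: $136.23
Total deductions = $50.29 + $31.71 + $49.33 + $63.78 + $50.79 + $83.08 + $136.23 = $465.21
Net pay = $2208.09 − $465.21 = $1742.88

$1742.88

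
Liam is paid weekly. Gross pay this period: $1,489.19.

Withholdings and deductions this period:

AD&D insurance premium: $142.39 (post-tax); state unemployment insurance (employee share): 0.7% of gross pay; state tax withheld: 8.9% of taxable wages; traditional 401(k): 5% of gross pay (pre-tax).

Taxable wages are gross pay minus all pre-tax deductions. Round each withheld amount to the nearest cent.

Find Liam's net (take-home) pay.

$1,136.01

Traditional 401(k): $1,489.19 × 0.05 = $74.46
Taxable wages = $1,489.19 − $74.46 = $1,414.73
State tax withheld: $1,414.73 × 0.089 = $125.91
State unemployment insurance (employee share): $1,489.19 × 0.007 = $10.42
AD&D insurance premium: $142.39
Total deductions = $74.46 + $125.91 + $10.42 + $142.39 = $353.18
Net pay = $1,489.19 − $353.18 = $1,136.01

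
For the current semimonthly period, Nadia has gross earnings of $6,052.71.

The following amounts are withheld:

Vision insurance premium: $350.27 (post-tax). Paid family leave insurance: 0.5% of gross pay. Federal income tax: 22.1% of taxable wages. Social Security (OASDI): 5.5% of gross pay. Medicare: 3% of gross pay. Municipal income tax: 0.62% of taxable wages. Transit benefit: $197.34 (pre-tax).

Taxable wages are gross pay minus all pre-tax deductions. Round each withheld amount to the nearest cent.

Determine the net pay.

Transit benefit: $197.34
Taxable wages = $6,052.71 − $197.34 = $5,855.37
Municipal income tax: $5,855.37 × 0.0062 = $36.30
Federal income tax: $5,855.37 × 0.221 = $1,294.04
Medicare: $6,052.71 × 0.03 = $181.58
Social Security (OASDI): $6,052.71 × 0.055 = $332.90
Paid family leave insurance: $6,052.71 × 0.005 = $30.26
Vision insurance premium: $350.27
Total deductions = $197.34 + $36.30 + $1,294.04 + $181.58 + $332.90 + $30.26 + $350.27 = $2,422.69
Net pay = $6,052.71 − $2,422.69 = $3,630.02

$3,630.02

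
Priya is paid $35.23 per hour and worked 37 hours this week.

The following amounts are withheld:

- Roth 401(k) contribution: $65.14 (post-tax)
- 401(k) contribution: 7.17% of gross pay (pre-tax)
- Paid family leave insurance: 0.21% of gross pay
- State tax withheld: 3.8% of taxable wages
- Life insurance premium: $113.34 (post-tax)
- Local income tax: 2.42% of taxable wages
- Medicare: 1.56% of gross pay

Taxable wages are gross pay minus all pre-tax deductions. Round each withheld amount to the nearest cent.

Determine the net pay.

$933.24

Gross pay: 37 × $35.23 = $1,303.51
401(k) contribution: $1,303.51 × 0.0717 = $93.46
Taxable wages = $1,303.51 − $93.46 = $1,210.05
State tax withheld: $1,210.05 × 0.038 = $45.98
Local income tax: $1,210.05 × 0.0242 = $29.28
Medicare: $1,303.51 × 0.0156 = $20.33
Paid family leave insurance: $1,303.51 × 0.0021 = $2.74
Life insurance premium: $113.34
Roth 401(k) contribution: $65.14
Total deductions = $93.46 + $45.98 + $29.28 + $20.33 + $2.74 + $113.34 + $65.14 = $370.27
Net pay = $1,303.51 − $370.27 = $933.24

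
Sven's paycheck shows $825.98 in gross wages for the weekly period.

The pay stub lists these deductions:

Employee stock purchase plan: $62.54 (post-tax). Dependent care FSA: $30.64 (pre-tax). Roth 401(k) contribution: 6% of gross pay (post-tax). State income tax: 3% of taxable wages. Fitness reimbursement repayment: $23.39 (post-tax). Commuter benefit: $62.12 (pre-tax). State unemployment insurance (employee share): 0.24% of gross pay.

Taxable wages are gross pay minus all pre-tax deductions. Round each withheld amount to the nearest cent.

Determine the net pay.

Commuter benefit: $62.12
Dependent care FSA: $30.64
Pre-tax total = $62.12 + $30.64 = $92.76
Taxable wages = $825.98 − $92.76 = $733.22
State income tax: $733.22 × 0.03 = $22.00
State unemployment insurance (employee share): $825.98 × 0.0024 = $1.98
Employee stock purchase plan: $62.54
Fitness reimbursement repayment: $23.39
Roth 401(k) contribution: $825.98 × 0.06 = $49.56
Total deductions = $62.12 + $30.64 + $22.00 + $1.98 + $62.54 + $23.39 + $49.56 = $252.23
Net pay = $825.98 − $252.23 = $573.75

$573.75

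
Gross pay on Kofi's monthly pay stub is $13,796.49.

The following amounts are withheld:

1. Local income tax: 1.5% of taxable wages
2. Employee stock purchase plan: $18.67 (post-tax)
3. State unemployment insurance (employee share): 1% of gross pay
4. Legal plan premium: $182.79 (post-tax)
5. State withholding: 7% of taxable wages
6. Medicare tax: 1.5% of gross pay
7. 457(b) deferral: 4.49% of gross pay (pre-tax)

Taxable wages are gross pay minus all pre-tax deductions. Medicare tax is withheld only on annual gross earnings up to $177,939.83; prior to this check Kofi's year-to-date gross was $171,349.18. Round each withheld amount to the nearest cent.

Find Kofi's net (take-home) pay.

$11,618.70

457(b) deferral: $13,796.49 × 0.0449 = $619.46
Taxable wages = $13,796.49 − $619.46 = $13,177.03
State withholding: $13,177.03 × 0.07 = $922.39
Local income tax: $13,177.03 × 0.015 = $197.66
Medicare tax: only $177,939.83 − $171,349.18 = $6,590.65 of this check is subject → $6,590.65 × 0.015 = $98.86
State unemployment insurance (employee share): $13,796.49 × 0.01 = $137.96
Employee stock purchase plan: $18.67
Legal plan premium: $182.79
Total deductions = $619.46 + $922.39 + $197.66 + $98.86 + $137.96 + $18.67 + $182.79 = $2,177.79
Net pay = $13,796.49 − $2,177.79 = $11,618.70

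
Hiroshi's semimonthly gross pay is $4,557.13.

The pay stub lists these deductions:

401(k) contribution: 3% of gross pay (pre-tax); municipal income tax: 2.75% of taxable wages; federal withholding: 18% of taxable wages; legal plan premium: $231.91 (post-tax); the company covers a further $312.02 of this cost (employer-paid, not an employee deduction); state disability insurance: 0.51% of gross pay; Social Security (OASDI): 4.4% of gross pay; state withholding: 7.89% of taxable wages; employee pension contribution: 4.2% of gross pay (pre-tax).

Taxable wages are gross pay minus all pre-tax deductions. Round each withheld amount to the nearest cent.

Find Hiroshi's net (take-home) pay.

$2,562.17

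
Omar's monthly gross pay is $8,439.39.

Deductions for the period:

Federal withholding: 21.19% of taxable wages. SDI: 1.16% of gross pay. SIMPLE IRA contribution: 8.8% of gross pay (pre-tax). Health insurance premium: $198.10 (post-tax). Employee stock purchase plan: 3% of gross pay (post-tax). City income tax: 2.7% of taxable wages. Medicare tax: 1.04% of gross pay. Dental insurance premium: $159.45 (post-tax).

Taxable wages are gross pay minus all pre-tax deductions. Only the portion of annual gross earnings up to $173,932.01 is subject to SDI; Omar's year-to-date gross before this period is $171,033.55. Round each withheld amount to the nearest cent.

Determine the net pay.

$5,125.86

SIMPLE IRA contribution: $8,439.39 × 0.088 = $742.67
Taxable wages = $8,439.39 − $742.67 = $7,696.72
City income tax: $7,696.72 × 0.027 = $207.81
Federal withholding: $7,696.72 × 0.2119 = $1,630.93
Medicare tax: $8,439.39 × 0.0104 = $87.77
SDI: only $173,932.01 − $171,033.55 = $2,898.46 of this check is subject → $2,898.46 × 0.0116 = $33.62
Dental insurance premium: $159.45
Health insurance premium: $198.10
Employee stock purchase plan: $8,439.39 × 0.03 = $253.18
Total deductions = $742.67 + $207.81 + $1,630.93 + $87.77 + $33.62 + $159.45 + $198.10 + $253.18 = $3,313.53
Net pay = $8,439.39 − $3,313.53 = $5,125.86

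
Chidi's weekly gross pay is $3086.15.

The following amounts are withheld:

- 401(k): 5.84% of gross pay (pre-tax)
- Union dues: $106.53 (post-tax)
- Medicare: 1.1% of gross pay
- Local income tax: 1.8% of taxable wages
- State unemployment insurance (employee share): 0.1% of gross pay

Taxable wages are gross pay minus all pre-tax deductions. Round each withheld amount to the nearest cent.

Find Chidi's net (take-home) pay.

401(k): $3086.15 × 0.0584 = $180.23
Taxable wages = $3086.15 − $180.23 = $2905.92
Local income tax: $2905.92 × 0.018 = $52.31
State unemployment insurance (employee share): $3086.15 × 0.001 = $3.09
Medicare: $3086.15 × 0.011 = $33.95
Union dues: $106.53
Total deductions = $180.23 + $52.31 + $3.09 + $33.95 + $106.53 = $376.11
Net pay = $3086.15 − $376.11 = $2710.04

$2710.04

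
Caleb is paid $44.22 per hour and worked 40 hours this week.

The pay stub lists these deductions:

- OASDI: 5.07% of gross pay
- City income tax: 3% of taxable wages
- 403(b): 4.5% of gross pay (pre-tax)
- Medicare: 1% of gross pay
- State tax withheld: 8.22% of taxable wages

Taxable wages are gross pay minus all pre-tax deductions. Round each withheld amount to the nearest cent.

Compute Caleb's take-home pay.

$1,392.30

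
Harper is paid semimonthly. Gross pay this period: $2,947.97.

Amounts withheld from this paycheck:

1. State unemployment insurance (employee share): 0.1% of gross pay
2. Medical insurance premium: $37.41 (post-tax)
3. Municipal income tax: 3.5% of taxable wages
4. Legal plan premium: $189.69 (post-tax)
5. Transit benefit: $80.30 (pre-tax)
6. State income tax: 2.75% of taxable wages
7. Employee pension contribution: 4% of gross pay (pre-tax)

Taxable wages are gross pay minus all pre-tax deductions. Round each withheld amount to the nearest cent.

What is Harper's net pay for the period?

$2,347.84

Employee pension contribution: $2,947.97 × 0.04 = $117.92
Transit benefit: $80.30
Pre-tax total = $117.92 + $80.30 = $198.22
Taxable wages = $2,947.97 − $198.22 = $2,749.75
State income tax: $2,749.75 × 0.0275 = $75.62
Municipal income tax: $2,749.75 × 0.035 = $96.24
State unemployment insurance (employee share): $2,947.97 × 0.001 = $2.95
Medical insurance premium: $37.41
Legal plan premium: $189.69
Total deductions = $117.92 + $80.30 + $75.62 + $96.24 + $2.95 + $37.41 + $189.69 = $600.13
Net pay = $2,947.97 − $600.13 = $2,347.84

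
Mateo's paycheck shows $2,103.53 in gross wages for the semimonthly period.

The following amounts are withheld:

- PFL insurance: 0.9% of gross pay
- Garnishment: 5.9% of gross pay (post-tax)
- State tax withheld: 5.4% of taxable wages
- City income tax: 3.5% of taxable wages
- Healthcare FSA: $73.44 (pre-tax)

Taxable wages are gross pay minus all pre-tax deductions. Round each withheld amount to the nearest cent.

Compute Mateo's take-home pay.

$1,706.38

Healthcare FSA: $73.44
Taxable wages = $2,103.53 − $73.44 = $2,030.09
City income tax: $2,030.09 × 0.035 = $71.05
State tax withheld: $2,030.09 × 0.054 = $109.62
PFL insurance: $2,103.53 × 0.009 = $18.93
Garnishment: $2,103.53 × 0.059 = $124.11
Total deductions = $73.44 + $71.05 + $109.62 + $18.93 + $124.11 = $397.15
Net pay = $2,103.53 − $397.15 = $1,706.38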